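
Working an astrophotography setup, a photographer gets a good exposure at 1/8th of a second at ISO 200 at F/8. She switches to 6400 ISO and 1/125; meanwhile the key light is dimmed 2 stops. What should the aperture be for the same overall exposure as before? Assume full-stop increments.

f/5.6

Scene light: 2 stops darker.
ISO: 200 → 400 → 800 → 1600 → 3200 → 6400 — 5 stops raised (brighter).
Shutter speed: 1/8 → 1/15 → 1/30 → 1/60 → 1/125 — 4 stops shorter (darker).
Net so far: 1 stop darker. Aperture: f/8 → f/5.6.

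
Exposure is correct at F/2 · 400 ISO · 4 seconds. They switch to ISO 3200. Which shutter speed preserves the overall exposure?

1/2s

ISO: 400 → 800 → 1600 → 3200 — 3 stops raised (brighter).
Need 3 stops darker from the shutter speed: 4 → 2 → 1 → 1/2.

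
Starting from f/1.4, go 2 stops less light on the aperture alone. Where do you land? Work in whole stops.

Aperture: f/1.4 → f/2 → f/2.8 — 2 stops smaller aperture (darker).

f/2.8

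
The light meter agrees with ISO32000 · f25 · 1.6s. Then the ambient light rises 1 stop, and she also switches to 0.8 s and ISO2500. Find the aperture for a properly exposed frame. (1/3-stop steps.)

Scene light: 1 stop brighter.
Shutter speed: 1.6 → 1.3 → 1 → 0.8 — 1 stop faster (darker).
ISO: 32000 → 25600 → 20000 → 16000 → 12800 → 10000 → 8000 → 6400 → 5000 → 4000 → 3200 → 2500 — 3 2/3 stops dropped (darker).
Net so far: 3 2/3 stops darker. Aperture: f/25 → f/22 → f/20 → f/18 → f/16 → f/14 → f/13 → f/11 → f/10 → f/9 → f/8 → f/7.1.

f/7.1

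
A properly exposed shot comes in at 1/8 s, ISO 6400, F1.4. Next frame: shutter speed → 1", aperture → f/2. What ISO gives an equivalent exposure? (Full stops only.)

Shutter speed: 1/8 → 1/4 → 1/2 → 1 — 3 stops slower (brighter).
Aperture: f/1.4 → f/2 — 1 stop narrower (darker).
Net change so far: 2 stops brighter. Offset with the ISO: 6400 → 3200 → 1600.

ISO 1600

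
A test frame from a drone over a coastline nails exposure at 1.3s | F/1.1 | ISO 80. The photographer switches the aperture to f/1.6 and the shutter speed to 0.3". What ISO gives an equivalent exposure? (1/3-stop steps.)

ISO 640

Aperture: f/1.1 → f/1.2 → f/1.4 → f/1.6 — 1 stop stopped down (darker).
Shutter speed: 1.3 → 1 → 0.8 → 0.6 → 0.5 → 0.4 → 0.3 — 2 stops shorter (darker).
Net change so far: 3 stops darker. Offset with the ISO: 80 → 100 → 125 → 160 → 200 → 250 → 320 → 400 → 500 → 640.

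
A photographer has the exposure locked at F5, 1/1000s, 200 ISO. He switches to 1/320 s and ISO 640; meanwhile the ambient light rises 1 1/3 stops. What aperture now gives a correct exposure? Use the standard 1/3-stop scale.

Scene light: 1 1/3 stops brighter.
Shutter speed: 1/1000 → 1/800 → 1/640 → 1/500 → 1/400 → 1/320 — 1 2/3 stops slower (brighter).
ISO: 200 → 250 → 320 → 400 → 500 → 640 — 1 2/3 stops higher (brighter).
Net so far: 4 2/3 stops brighter. Aperture: f/5 → f/5.6 → f/6.3 → f/7.1 → f/8 → f/9 → f/10 → f/11 → f/13 → f/14 → f/16 → f/18 → f/20 → f/22 → f/25.

f/25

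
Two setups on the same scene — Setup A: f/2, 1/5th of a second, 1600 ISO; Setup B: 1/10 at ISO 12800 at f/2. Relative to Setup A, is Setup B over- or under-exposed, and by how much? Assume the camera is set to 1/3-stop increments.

Aperture: unchanged.
Shutter speed: 1/5 → 1/6 → 1/8 → 1/10 — 1 stop shorter (darker).
ISO: 1600 → 2000 → 2500 → 3200 → 4000 → 5000 → 6400 → 8000 → 10000 → 12800 — 3 stops raised (brighter).
Net: −1 +3 = +2 stops.

2 stops brighter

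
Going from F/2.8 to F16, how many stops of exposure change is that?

f/2.8 → f/4 → f/5.6 → f/8 → f/11 → f/16 — count the steps: 5 stops.

5 stops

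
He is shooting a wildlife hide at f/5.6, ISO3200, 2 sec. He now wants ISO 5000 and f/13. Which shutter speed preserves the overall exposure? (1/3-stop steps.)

6 s

ISO: 3200 → 4000 → 5000 — 2/3 stop raised (brighter).
Aperture: f/5.6 → f/6.3 → f/7.1 → f/8 → f/9 → f/10 → f/11 → f/13 — 2 1/3 stops stopped down (darker).
Net change so far: 1 2/3 stops darker. Offset with the shutter speed: 2 → 2.5 → 3.2 → 4 → 5 → 6.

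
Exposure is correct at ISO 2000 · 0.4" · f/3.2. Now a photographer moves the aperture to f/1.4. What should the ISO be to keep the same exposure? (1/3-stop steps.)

Aperture: f/3.2 → f/2.8 → f/2.5 → f/2.2 → f/2 → f/1.8 → f/1.6 → f/1.4 — 2 1/3 stops opened up (brighter).
Need 2 1/3 stops darker from the ISO: 2000 → 1600 → 1250 → 1000 → 800 → 640 → 500 → 400.

ISO 400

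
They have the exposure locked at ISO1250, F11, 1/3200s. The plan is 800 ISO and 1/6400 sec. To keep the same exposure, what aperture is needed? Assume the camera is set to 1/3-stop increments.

f/6.3

ISO: 1250 → 1000 → 800 — 2/3 stop lower (darker).
Shutter speed: 1/3200 → 1/4000 → 1/5000 → 1/6400 — 1 stop faster (darker).
Net change so far: 1 2/3 stops darker. Offset with the aperture: f/11 → f/10 → f/9 → f/8 → f/7.1 → f/6.3.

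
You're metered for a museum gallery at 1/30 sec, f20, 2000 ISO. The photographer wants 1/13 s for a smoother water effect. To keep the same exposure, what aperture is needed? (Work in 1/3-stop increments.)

Shutter speed: 1/30 → 1/25 → 1/20 → 1/15 → 1/13 — 1 1/3 stops slower (brighter).
Need 1 1/3 stops darker from the aperture: f/20 → f/22 → f/25 → f/29 → f/32.

f/32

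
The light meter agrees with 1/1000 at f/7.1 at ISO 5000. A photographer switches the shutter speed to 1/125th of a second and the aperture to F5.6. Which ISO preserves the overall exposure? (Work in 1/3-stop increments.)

ISO 400

Shutter speed: 1/1000 → 1/800 → 1/640 → 1/500 → 1/400 → 1/320 → 1/250 → 1/200 → 1/160 → 1/125 — 3 stops slower (brighter).
Aperture: f/7.1 → f/6.3 → f/5.6 — 2/3 stop opened up (brighter).
Net change so far: 3 2/3 stops brighter. Offset with the ISO: 5000 → 4000 → 3200 → 2500 → 2000 → 1600 → 1250 → 1000 → 800 → 640 → 500 → 400.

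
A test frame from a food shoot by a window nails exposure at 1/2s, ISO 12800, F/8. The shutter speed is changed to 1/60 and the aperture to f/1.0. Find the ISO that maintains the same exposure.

Shutter speed: 1/2 → 1/4 → 1/8 → 1/15 → 1/30 → 1/60 — 5 stops faster (darker).
Aperture: f/8 → f/5.6 → f/4 → f/2.8 → f/2 → f/1.4 → f/1.0 — 6 stops larger aperture (brighter).
Net change so far: 1 stop brighter. Offset with the ISO: 12800 → 6400.

ISO 6400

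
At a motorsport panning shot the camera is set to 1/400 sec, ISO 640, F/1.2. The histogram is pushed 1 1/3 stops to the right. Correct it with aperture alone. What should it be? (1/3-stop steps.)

f/2

Overexposed by 1 1/3 stops → need 1 1/3 stops darker.
Aperture: f/1.2 → f/1.4 → f/1.6 → f/1.8 → f/2.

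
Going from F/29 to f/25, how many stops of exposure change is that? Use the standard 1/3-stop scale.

1/3 stop

f/29 → f/25 — count the steps: 1 third-stops = 1/3 stop.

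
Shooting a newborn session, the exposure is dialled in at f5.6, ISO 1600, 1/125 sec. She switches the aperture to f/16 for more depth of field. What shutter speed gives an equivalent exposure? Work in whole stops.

Aperture: f/5.6 → f/8 → f/11 → f/16 — 3 stops stopped down (darker).
Need 3 stops brighter from the shutter speed: 1/125 → 1/60 → 1/30 → 1/15.

1/15s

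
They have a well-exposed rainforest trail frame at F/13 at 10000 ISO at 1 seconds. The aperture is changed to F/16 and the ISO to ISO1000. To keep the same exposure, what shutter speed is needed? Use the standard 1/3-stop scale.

15 s

Aperture: f/13 → f/14 → f/16 — 2/3 stop stopped down (darker).
ISO: 10000 → 8000 → 6400 → 5000 → 4000 → 3200 → 2500 → 2000 → 1600 → 1250 → 1000 — 3 1/3 stops dropped (darker).
Net change so far: 4 stops darker. Offset with the shutter speed: 1 → 1.3 → 1.6 → 2 → 2.5 → 3.2 → 4 → 5 → 6 → 8 → 10 → 13 → 15.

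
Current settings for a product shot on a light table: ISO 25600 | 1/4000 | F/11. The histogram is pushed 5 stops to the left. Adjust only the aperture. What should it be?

f/2

Underexposed by 5 stops → need 5 stops brighter.
Aperture: f/11 → f/8 → f/5.6 → f/4 → f/2.8 → f/2.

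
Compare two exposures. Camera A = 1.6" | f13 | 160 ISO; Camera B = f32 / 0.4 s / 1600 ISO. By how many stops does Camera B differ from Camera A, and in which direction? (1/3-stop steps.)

Aperture: f/13 → f/14 → f/16 → f/18 → f/20 → f/22 → f/25 → f/29 → f/32 — 2 2/3 stops narrower (darker).
Shutter speed: 1.6 → 1.3 → 1 → 0.8 → 0.6 → 0.5 → 0.4 — 2 stops faster (darker).
ISO: 160 → 200 → 250 → 320 → 400 → 500 → 640 → 800 → 1000 → 1250 → 1600 — 3 1/3 stops higher (brighter).
Net: −2 2/3 −2 +3 1/3 = −1 1/3 stops.

1 1/3 stops darker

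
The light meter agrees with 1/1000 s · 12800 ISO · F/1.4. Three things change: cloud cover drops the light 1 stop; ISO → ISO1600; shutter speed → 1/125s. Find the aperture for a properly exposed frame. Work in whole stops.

f/1.0

Scene light: 1 stop darker.
ISO: 12800 → 6400 → 3200 → 1600 — 3 stops dropped (darker).
Shutter speed: 1/1000 → 1/500 → 1/250 → 1/125 — 3 stops longer (brighter).
Net so far: 1 stop darker. Aperture: f/1.4 → f/1.0.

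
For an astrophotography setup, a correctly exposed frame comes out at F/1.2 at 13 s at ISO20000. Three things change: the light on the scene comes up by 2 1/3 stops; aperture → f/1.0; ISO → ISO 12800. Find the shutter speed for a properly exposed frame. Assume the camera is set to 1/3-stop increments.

Scene light: 2 1/3 stops brighter.
Aperture: f/1.2 → f/1.1 → f/1.0 — 2/3 stop opened up (brighter).
ISO: 20000 → 16000 → 12800 — 2/3 stop lower (darker).
Net so far: 2 1/3 stops brighter. Shutter speed: 13 → 10 → 8 → 6 → 5 → 4 → 3.2 → 2.5.

2.5 s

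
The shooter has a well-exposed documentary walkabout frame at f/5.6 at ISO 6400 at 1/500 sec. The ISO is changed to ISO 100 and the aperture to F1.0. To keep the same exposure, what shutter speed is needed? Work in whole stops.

1/250s

ISO: 6400 → 3200 → 1600 → 800 → 400 → 200 → 100 — 6 stops dropped (darker).
Aperture: f/5.6 → f/4 → f/2.8 → f/2 → f/1.4 → f/1.0 — 5 stops wider (brighter).
Net change so far: 1 stop darker. Offset with the shutter speed: 1/500 → 1/250.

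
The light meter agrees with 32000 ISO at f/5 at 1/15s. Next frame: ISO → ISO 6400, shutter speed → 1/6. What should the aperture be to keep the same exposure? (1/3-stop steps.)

f/3.5

ISO: 32000 → 25600 → 20000 → 16000 → 12800 → 10000 → 8000 → 6400 — 2 1/3 stops dropped (darker).
Shutter speed: 1/15 → 1/13 → 1/10 → 1/8 → 1/6 — 1 1/3 stops longer (brighter).
Net change so far: 1 stop darker. Offset with the aperture: f/5 → f/4.5 → f/4 → f/3.5.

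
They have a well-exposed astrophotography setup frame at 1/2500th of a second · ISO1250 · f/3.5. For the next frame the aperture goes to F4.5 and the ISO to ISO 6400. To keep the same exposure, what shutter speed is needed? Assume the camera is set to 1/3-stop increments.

1/8000s

Aperture: f/3.5 → f/4 → f/4.5 — 2/3 stop narrower (darker).
ISO: 1250 → 1600 → 2000 → 2500 → 3200 → 4000 → 5000 → 6400 — 2 1/3 stops raised (brighter).
Net change so far: 1 2/3 stops brighter. Offset with the shutter speed: 1/2500 → 1/3200 → 1/4000 → 1/5000 → 1/6400 → 1/8000.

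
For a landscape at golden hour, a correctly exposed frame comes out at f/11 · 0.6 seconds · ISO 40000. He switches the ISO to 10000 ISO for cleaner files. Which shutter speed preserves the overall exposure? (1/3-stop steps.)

ISO: 40000 → 32000 → 25600 → 20000 → 16000 → 12800 → 10000 — 2 stops lower (darker).
Need 2 stops brighter from the shutter speed: 0.6 → 0.8 → 1 → 1.3 → 1.6 → 2 → 2.5.

2.5 s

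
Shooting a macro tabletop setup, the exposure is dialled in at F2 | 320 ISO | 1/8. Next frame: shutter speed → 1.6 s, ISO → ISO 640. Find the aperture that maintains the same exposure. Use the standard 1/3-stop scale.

f/10

Shutter speed: 1/8 → 1/6 → 1/5 → 1/4 → 0.3 → 0.4 → 0.5 → 0.6 → 0.8 → 1 → 1.3 → 1.6 — 3 2/3 stops longer (brighter).
ISO: 320 → 400 → 500 → 640 — 1 stop raised (brighter).
Net change so far: 4 2/3 stops brighter. Offset with the aperture: f/2 → f/2.2 → f/2.5 → f/2.8 → f/3.2 → f/3.5 → f/4 → f/4.5 → f/5 → f/5.6 → f/6.3 → f/7.1 → f/8 → f/9 → f/10.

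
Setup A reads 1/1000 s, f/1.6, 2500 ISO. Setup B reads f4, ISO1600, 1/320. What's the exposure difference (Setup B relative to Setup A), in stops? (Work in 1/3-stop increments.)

Aperture: f/1.6 → f/1.8 → f/2 → f/2.2 → f/2.5 → f/2.8 → f/3.2 → f/3.5 → f/4 — 2 2/3 stops smaller aperture (darker).
Shutter speed: 1/1000 → 1/800 → 1/640 → 1/500 → 1/400 → 1/320 — 1 2/3 stops slower (brighter).
ISO: 2500 → 2000 → 1600 — 2/3 stop dropped (darker).
Net: −2 2/3 +1 2/3 −2/3 = −1 2/3 stops.

1 2/3 stops darker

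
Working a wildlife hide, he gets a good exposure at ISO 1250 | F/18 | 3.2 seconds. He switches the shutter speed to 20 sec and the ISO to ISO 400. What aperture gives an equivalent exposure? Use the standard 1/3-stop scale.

f/25

Shutter speed: 3.2 → 4 → 5 → 6 → 8 → 10 → 13 → 15 → 20 — 2 2/3 stops slower (brighter).
ISO: 1250 → 1000 → 800 → 640 → 500 → 400 — 1 2/3 stops dropped (darker).
Net change so far: 1 stop brighter. Offset with the aperture: f/18 → f/20 → f/22 → f/25.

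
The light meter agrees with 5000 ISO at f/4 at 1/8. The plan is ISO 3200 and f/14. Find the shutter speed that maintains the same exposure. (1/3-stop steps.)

ISO: 5000 → 4000 → 3200 — 2/3 stop lower (darker).
Aperture: f/4 → f/4.5 → f/5 → f/5.6 → f/6.3 → f/7.1 → f/8 → f/9 → f/10 → f/11 → f/13 → f/14 — 3 2/3 stops narrower (darker).
Net change so far: 4 1/3 stops darker. Offset with the shutter speed: 1/8 → 1/6 → 1/5 → 1/4 → 0.3 → 0.4 → 0.5 → 0.6 → 0.8 → 1 → 1.3 → 1.6 → 2 → 2.5.

2.5 s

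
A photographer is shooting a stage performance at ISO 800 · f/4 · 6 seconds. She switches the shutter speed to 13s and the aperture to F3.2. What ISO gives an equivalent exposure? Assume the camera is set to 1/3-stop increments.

ISO 250

Shutter speed: 6 → 8 → 10 → 13 — 1 stop slower (brighter).
Aperture: f/4 → f/3.5 → f/3.2 — 2/3 stop wider (brighter).
Net change so far: 1 2/3 stops brighter. Offset with the ISO: 800 → 640 → 500 → 400 → 320 → 250.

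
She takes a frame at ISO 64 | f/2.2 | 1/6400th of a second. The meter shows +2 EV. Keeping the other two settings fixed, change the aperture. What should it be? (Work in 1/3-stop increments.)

f/4.5

Overexposed by 2 stops → need 2 stops darker.
Aperture: f/2.2 → f/2.5 → f/2.8 → f/3.2 → f/3.5 → f/4 → f/4.5.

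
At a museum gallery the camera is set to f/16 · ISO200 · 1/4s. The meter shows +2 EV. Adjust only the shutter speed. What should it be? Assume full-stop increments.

Overexposed by 2 stops → need 2 stops darker.
Shutter speed: 1/4 → 1/8 → 1/15.

1/15s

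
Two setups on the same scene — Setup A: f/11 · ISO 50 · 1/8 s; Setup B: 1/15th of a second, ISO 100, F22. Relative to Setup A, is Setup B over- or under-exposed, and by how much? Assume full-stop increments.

Aperture: f/11 → f/16 → f/22 — 2 stops stopped down (darker).
Shutter speed: 1/8 → 1/15 — 1 stop faster (darker).
ISO: 50 → 100 — 1 stop raised (brighter).
Net: −2 −1 +1 = −2 stops.

2 stops darker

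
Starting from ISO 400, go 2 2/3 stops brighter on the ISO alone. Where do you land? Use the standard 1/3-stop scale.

ISO: 400 → 500 → 640 → 800 → 1000 → 1250 → 1600 → 2000 → 2500 — 2 2/3 stops raised (brighter).

ISO 2500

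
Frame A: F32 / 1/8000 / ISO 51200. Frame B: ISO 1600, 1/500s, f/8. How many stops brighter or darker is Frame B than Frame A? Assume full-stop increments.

Aperture: f/32 → f/22 → f/16 → f/11 → f/8 — 4 stops wider (brighter).
Shutter speed: 1/8000 → 1/4000 → 1/2000 → 1/1000 → 1/500 — 4 stops longer (brighter).
ISO: 51200 → 25600 → 12800 → 6400 → 3200 → 1600 — 5 stops dropped (darker).
Net: +4 +4 −5 = +3 stops.

3 stops brighter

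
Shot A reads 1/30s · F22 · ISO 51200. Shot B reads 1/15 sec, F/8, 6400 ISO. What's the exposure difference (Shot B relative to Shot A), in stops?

Aperture: f/22 → f/16 → f/11 → f/8 — 3 stops larger aperture (brighter).
Shutter speed: 1/30 → 1/15 — 1 stop longer (brighter).
ISO: 51200 → 25600 → 12800 → 6400 — 3 stops lower (darker).
Net: +3 +1 −3 = +1 stop.

1 stop brighter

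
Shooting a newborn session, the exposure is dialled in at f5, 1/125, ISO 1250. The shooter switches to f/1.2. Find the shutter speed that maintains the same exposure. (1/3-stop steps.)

1/2000s

Aperture: f/5 → f/4.5 → f/4 → f/3.5 → f/3.2 → f/2.8 → f/2.5 → f/2.2 → f/2 → f/1.8 → f/1.6 → f/1.4 → f/1.2 — 4 stops opened up (brighter).
Need 4 stops darker from the shutter speed: 1/125 → 1/160 → 1/200 → 1/250 → 1/320 → 1/400 → 1/500 → 1/640 → 1/800 → 1/1000 → 1/1250 → 1/1600 → 1/2000.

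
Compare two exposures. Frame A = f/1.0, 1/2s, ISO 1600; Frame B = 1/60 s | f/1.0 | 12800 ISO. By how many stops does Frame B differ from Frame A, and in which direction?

Aperture: unchanged.
Shutter speed: 1/2 → 1/4 → 1/8 → 1/15 → 1/30 → 1/60 — 5 stops shorter (darker).
ISO: 1600 → 3200 → 6400 → 12800 — 3 stops higher (brighter).
Net: −5 +3 = −2 stops.

2 stops darker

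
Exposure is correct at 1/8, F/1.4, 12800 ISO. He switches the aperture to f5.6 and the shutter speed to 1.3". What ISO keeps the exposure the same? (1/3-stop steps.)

ISO 20000

Aperture: f/1.4 → f/1.6 → f/1.8 → f/2 → f/2.2 → f/2.5 → f/2.8 → f/3.2 → f/3.5 → f/4 → f/4.5 → f/5 → f/5.6 — 4 stops stopped down (darker).
Shutter speed: 1/8 → 1/6 → 1/5 → 1/4 → 0.3 → 0.4 → 0.5 → 0.6 → 0.8 → 1 → 1.3 — 3 1/3 stops slower (brighter).
Net change so far: 2/3 stop darker. Offset with the ISO: 12800 → 16000 → 20000.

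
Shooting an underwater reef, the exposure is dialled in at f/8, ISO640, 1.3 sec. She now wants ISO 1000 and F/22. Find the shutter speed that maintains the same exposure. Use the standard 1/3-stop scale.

ISO: 640 → 800 → 1000 — 2/3 stop higher (brighter).
Aperture: f/8 → f/9 → f/10 → f/11 → f/13 → f/14 → f/16 → f/18 → f/20 → f/22 — 3 stops narrower (darker).
Net change so far: 2 1/3 stops darker. Offset with the shutter speed: 1.3 → 1.6 → 2 → 2.5 → 3.2 → 4 → 5 → 6.

6 s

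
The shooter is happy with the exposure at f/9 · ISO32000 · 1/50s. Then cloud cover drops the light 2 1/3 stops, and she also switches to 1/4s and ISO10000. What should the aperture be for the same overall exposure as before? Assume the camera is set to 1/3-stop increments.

Scene light: 2 1/3 stops darker.
Shutter speed: 1/50 → 1/40 → 1/30 → 1/25 → 1/20 → 1/15 → 1/13 → 1/10 → 1/8 → 1/6 → 1/5 → 1/4 — 3 2/3 stops slower (brighter).
ISO: 32000 → 25600 → 20000 → 16000 → 12800 → 10000 — 1 2/3 stops lower (darker).
Net so far: 1/3 stop darker. Aperture: f/9 → f/8.

f/8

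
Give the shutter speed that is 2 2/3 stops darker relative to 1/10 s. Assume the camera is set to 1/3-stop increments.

1/60s

Shutter speed: 1/10 → 1/13 → 1/15 → 1/20 → 1/25 → 1/30 → 1/40 → 1/50 → 1/60 — 2 2/3 stops faster (darker).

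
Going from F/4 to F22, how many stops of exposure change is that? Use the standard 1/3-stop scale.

5 stops

f/4 → f/4.5 → f/5 → f/5.6 → f/6.3 → f/7.1 → f/8 → f/9 → f/10 → f/11 → f/13 → f/14 → f/16 → f/18 → f/20 → f/22 — count the steps: 15 third-stops = 5 stops.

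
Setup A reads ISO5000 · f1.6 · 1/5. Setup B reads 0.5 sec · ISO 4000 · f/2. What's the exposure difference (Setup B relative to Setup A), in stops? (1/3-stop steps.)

1/3 stop brighter

Aperture: f/1.6 → f/1.8 → f/2 — 2/3 stop smaller aperture (darker).
Shutter speed: 1/5 → 1/4 → 0.3 → 0.4 → 0.5 — 1 1/3 stops longer (brighter).
ISO: 5000 → 4000 — 1/3 stop lower (darker).
Net: −2/3 +1 1/3 −1/3 = +1/3 stops.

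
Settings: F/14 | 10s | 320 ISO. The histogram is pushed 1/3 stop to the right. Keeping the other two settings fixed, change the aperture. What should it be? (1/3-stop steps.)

f/16

Overexposed by 1/3 stop → need 1/3 stop darker.
Aperture: f/14 → f/16.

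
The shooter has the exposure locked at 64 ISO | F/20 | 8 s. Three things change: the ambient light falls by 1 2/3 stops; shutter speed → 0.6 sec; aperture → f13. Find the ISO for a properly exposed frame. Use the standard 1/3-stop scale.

ISO 1000

Scene light: 1 2/3 stops darker.
Shutter speed: 8 → 6 → 5 → 4 → 3.2 → 2.5 → 2 → 1.6 → 1.3 → 1 → 0.8 → 0.6 — 3 2/3 stops shorter (darker).
Aperture: f/20 → f/18 → f/16 → f/14 → f/13 — 1 1/3 stops larger aperture (brighter).
Net so far: 4 stops darker. ISO: 64 → 80 → 100 → 125 → 160 → 200 → 250 → 320 → 400 → 500 → 640 → 800 → 1000.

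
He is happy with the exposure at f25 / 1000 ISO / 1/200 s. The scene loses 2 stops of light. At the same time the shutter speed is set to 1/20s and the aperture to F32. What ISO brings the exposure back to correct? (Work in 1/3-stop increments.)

ISO 640

Scene light: 2 stops darker.
Shutter speed: 1/200 → 1/160 → 1/125 → 1/100 → 1/80 → 1/60 → 1/50 → 1/40 → 1/30 → 1/25 → 1/20 — 3 1/3 stops longer (brighter).
Aperture: f/25 → f/29 → f/32 — 2/3 stop stopped down (darker).
Net so far: 2/3 stop brighter. ISO: 1000 → 800 → 640.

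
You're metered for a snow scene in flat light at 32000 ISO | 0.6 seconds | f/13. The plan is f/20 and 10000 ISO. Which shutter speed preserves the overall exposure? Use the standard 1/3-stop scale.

5 s

Aperture: f/13 → f/14 → f/16 → f/18 → f/20 — 1 1/3 stops narrower (darker).
ISO: 32000 → 25600 → 20000 → 16000 → 12800 → 10000 — 1 2/3 stops lower (darker).
Net change so far: 3 stops darker. Offset with the shutter speed: 0.6 → 0.8 → 1 → 1.3 → 1.6 → 2 → 2.5 → 3.2 → 4 → 5.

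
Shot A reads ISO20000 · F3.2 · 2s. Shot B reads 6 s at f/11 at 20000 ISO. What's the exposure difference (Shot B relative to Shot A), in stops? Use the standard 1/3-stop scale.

2 stops darker

Aperture: f/3.2 → f/3.5 → f/4 → f/4.5 → f/5 → f/5.6 → f/6.3 → f/7.1 → f/8 → f/9 → f/10 → f/11 — 3 2/3 stops stopped down (darker).
Shutter speed: 2 → 2.5 → 3.2 → 4 → 5 → 6 — 1 2/3 stops slower (brighter).
ISO: unchanged.
Net: −3 2/3 +1 2/3 = −2 stops.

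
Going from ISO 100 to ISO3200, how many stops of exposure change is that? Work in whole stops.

100 → 200 → 400 → 800 → 1600 → 3200 — count the steps: 5 stops.

5 stops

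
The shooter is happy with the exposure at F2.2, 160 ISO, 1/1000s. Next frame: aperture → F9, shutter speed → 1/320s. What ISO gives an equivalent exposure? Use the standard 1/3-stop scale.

Aperture: f/2.2 → f/2.5 → f/2.8 → f/3.2 → f/3.5 → f/4 → f/4.5 → f/5 → f/5.6 → f/6.3 → f/7.1 → f/8 → f/9 — 4 stops stopped down (darker).
Shutter speed: 1/1000 → 1/800 → 1/640 → 1/500 → 1/400 → 1/320 — 1 2/3 stops slower (brighter).
Net change so far: 2 1/3 stops darker. Offset with the ISO: 160 → 200 → 250 → 320 → 400 → 500 → 640 → 800.

ISO 800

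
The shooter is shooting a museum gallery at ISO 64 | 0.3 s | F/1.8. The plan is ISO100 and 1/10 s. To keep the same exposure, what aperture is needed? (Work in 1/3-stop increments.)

ISO: 64 → 80 → 100 — 2/3 stop raised (brighter).
Shutter speed: 0.3 → 1/4 → 1/5 → 1/6 → 1/8 → 1/10 — 1 2/3 stops shorter (darker).
Net change so far: 1 stop darker. Offset with the aperture: f/1.8 → f/1.6 → f/1.4 → f/1.2.

f/1.2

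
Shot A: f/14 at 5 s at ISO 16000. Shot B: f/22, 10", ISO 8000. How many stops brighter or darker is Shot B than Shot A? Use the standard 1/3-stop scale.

Aperture: f/14 → f/16 → f/18 → f/20 → f/22 — 1 1/3 stops narrower (darker).
Shutter speed: 5 → 6 → 8 → 10 — 1 stop slower (brighter).
ISO: 16000 → 12800 → 10000 → 8000 — 1 stop dropped (darker).
Net: −1 1/3 +1 −1 = −1 1/3 stops.

1 1/3 stops darker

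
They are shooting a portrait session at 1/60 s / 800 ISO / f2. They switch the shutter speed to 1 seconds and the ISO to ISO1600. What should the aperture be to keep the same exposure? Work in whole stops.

f/22

Shutter speed: 1/60 → 1/30 → 1/15 → 1/8 → 1/4 → 1/2 → 1 — 6 stops slower (brighter).
ISO: 800 → 1600 — 1 stop higher (brighter).
Net change so far: 7 stops brighter. Offset with the aperture: f/2 → f/2.8 → f/4 → f/5.6 → f/8 → f/11 → f/16 → f/22.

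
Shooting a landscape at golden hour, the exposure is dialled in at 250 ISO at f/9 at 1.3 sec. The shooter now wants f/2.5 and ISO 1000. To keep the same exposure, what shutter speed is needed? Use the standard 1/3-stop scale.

Aperture: f/9 → f/8 → f/7.1 → f/6.3 → f/5.6 → f/5 → f/4.5 → f/4 → f/3.5 → f/3.2 → f/2.8 → f/2.5 — 3 2/3 stops larger aperture (brighter).
ISO: 250 → 320 → 400 → 500 → 640 → 800 → 1000 — 2 stops raised (brighter).
Net change so far: 5 2/3 stops brighter. Offset with the shutter speed: 1.3 → 1 → 0.8 → 0.6 → 0.5 → 0.4 → 0.3 → 1/4 → 1/5 → 1/6 → 1/8 → 1/10 → 1/13 → 1/15 → 1/20 → 1/25 → 1/30 → 1/40.

1/40s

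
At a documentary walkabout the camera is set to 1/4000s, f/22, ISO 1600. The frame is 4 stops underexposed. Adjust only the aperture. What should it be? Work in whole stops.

f/5.6

Underexposed by 4 stops → need 4 stops brighter.
Aperture: f/22 → f/16 → f/11 → f/8 → f/5.6.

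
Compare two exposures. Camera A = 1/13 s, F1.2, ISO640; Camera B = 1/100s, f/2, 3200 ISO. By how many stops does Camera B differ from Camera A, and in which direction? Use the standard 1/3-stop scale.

2 stops darker

Aperture: f/1.2 → f/1.4 → f/1.6 → f/1.8 → f/2 — 1 1/3 stops stopped down (darker).
Shutter speed: 1/13 → 1/15 → 1/20 → 1/25 → 1/30 → 1/40 → 1/50 → 1/60 → 1/80 → 1/100 — 3 stops faster (darker).
ISO: 640 → 800 → 1000 → 1250 → 1600 → 2000 → 2500 → 3200 — 2 1/3 stops raised (brighter).
Net: −1 1/3 −3 +2 1/3 = −2 stops.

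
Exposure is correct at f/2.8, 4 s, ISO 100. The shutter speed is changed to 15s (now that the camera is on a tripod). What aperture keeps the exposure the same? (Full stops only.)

f/5.6

Shutter speed: 4 → 8 → 15 — 2 stops longer (brighter).
Need 2 stops darker from the aperture: f/2.8 → f/4 → f/5.6.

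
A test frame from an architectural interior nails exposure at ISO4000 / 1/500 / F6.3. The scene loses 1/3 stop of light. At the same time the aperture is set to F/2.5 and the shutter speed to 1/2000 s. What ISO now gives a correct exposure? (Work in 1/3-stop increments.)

Scene light: 1/3 stop darker.
Aperture: f/6.3 → f/5.6 → f/5 → f/4.5 → f/4 → f/3.5 → f/3.2 → f/2.8 → f/2.5 — 2 2/3 stops wider (brighter).
Shutter speed: 1/500 → 1/640 → 1/800 → 1/1000 → 1/1250 → 1/1600 → 1/2000 — 2 stops shorter (darker).
Net so far: 1/3 stop brighter. ISO: 4000 → 3200.

ISO 3200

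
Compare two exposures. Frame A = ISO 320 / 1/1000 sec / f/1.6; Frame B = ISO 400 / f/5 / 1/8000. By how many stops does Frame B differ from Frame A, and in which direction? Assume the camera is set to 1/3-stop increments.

6 stops darker

Aperture: f/1.6 → f/1.8 → f/2 → f/2.2 → f/2.5 → f/2.8 → f/3.2 → f/3.5 → f/4 → f/4.5 → f/5 — 3 1/3 stops smaller aperture (darker).
Shutter speed: 1/1000 → 1/1250 → 1/1600 → 1/2000 → 1/2500 → 1/3200 → 1/4000 → 1/5000 → 1/6400 → 1/8000 — 3 stops shorter (darker).
ISO: 320 → 400 — 1/3 stop higher (brighter).
Net: −3 1/3 −3 +1/3 = −6 stops.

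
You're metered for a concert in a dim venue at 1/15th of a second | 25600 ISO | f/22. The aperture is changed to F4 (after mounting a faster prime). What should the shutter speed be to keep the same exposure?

Aperture: f/22 → f/16 → f/11 → f/8 → f/5.6 → f/4 — 5 stops larger aperture (brighter).
Need 5 stops darker from the shutter speed: 1/15 → 1/30 → 1/60 → 1/125 → 1/250 → 1/500.

1/500s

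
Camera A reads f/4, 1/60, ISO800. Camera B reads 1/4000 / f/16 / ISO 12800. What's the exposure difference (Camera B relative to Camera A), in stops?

6 stops darker

Aperture: f/4 → f/5.6 → f/8 → f/11 → f/16 — 4 stops stopped down (darker).
Shutter speed: 1/60 → 1/125 → 1/250 → 1/500 → 1/1000 → 1/2000 → 1/4000 — 6 stops shorter (darker).
ISO: 800 → 1600 → 3200 → 6400 → 12800 — 4 stops raised (brighter).
Net: −4 −6 +4 = −6 stops.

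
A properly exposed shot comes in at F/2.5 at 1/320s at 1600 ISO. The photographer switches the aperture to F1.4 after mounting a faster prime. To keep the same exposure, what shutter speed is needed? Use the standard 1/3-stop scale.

Aperture: f/2.5 → f/2.2 → f/2 → f/1.8 → f/1.6 → f/1.4 — 1 2/3 stops larger aperture (brighter).
Need 1 2/3 stops darker from the shutter speed: 1/320 → 1/400 → 1/500 → 1/640 → 1/800 → 1/1000.

1/1000s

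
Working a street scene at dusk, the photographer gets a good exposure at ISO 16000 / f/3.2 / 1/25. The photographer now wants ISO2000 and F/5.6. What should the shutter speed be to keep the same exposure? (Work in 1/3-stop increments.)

1 s

ISO: 16000 → 12800 → 10000 → 8000 → 6400 → 5000 → 4000 → 3200 → 2500 → 2000 — 3 stops lower (darker).
Aperture: f/3.2 → f/3.5 → f/4 → f/4.5 → f/5 → f/5.6 — 1 2/3 stops narrower (darker).
Net change so far: 4 2/3 stops darker. Offset with the shutter speed: 1/25 → 1/20 → 1/15 → 1/13 → 1/10 → 1/8 → 1/6 → 1/5 → 1/4 → 0.3 → 0.4 → 0.5 → 0.6 → 0.8 → 1.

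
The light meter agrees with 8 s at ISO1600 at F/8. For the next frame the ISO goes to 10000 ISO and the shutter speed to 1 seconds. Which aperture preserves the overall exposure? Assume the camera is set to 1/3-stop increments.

ISO: 1600 → 2000 → 2500 → 3200 → 4000 → 5000 → 6400 → 8000 → 10000 — 2 2/3 stops raised (brighter).
Shutter speed: 8 → 6 → 5 → 4 → 3.2 → 2.5 → 2 → 1.6 → 1.3 → 1 — 3 stops shorter (darker).
Net change so far: 1/3 stop darker. Offset with the aperture: f/8 → f/7.1.

f/7.1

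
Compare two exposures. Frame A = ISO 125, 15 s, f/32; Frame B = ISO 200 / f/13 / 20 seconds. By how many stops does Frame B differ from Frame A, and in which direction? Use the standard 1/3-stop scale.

Aperture: f/32 → f/29 → f/25 → f/22 → f/20 → f/18 → f/16 → f/14 → f/13 — 2 2/3 stops larger aperture (brighter).
Shutter speed: 15 → 20 — 1/3 stop slower (brighter).
ISO: 125 → 160 → 200 — 2/3 stop raised (brighter).
Net: +2 2/3 +1/3 +2/3 = +3 2/3 stops.

3 2/3 stops brighter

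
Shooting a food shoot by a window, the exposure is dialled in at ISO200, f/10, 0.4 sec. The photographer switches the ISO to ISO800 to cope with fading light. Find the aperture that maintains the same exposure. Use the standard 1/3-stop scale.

ISO: 200 → 250 → 320 → 400 → 500 → 640 → 800 — 2 stops raised (brighter).
Need 2 stops darker from the aperture: f/10 → f/11 → f/13 → f/14 → f/16 → f/18 → f/20.

f/20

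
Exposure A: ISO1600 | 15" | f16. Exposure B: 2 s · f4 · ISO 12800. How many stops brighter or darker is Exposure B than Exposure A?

4 stops brighter

Aperture: f/16 → f/11 → f/8 → f/5.6 → f/4 — 4 stops larger aperture (brighter).
Shutter speed: 15 → 8 → 4 → 2 — 3 stops faster (darker).
ISO: 1600 → 3200 → 6400 → 12800 — 3 stops higher (brighter).
Net: +4 −3 +3 = +4 stops.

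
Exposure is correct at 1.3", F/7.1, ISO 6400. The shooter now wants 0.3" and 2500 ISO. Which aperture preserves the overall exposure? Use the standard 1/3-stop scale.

f/2.2

Shutter speed: 1.3 → 1 → 0.8 → 0.6 → 0.5 → 0.4 → 0.3 — 2 stops faster (darker).
ISO: 6400 → 5000 → 4000 → 3200 → 2500 — 1 1/3 stops dropped (darker).
Net change so far: 3 1/3 stops darker. Offset with the aperture: f/7.1 → f/6.3 → f/5.6 → f/5 → f/4.5 → f/4 → f/3.5 → f/3.2 → f/2.8 → f/2.5 → f/2.2.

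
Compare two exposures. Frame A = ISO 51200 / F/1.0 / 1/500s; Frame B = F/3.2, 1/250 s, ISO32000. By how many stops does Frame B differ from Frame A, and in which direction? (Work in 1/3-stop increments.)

Aperture: f/1.0 → f/1.1 → f/1.2 → f/1.4 → f/1.6 → f/1.8 → f/2 → f/2.2 → f/2.5 → f/2.8 → f/3.2 — 3 1/3 stops smaller aperture (darker).
Shutter speed: 1/500 → 1/400 → 1/320 → 1/250 — 1 stop longer (brighter).
ISO: 51200 → 40000 → 32000 — 2/3 stop dropped (darker).
Net: −3 1/3 +1 −2/3 = −3 stops.

3 stops darker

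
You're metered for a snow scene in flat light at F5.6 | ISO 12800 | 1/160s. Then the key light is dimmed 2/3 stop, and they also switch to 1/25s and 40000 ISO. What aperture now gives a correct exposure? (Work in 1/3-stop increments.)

f/20

Scene light: 2/3 stop darker.
Shutter speed: 1/160 → 1/125 → 1/100 → 1/80 → 1/60 → 1/50 → 1/40 → 1/30 → 1/25 — 2 2/3 stops longer (brighter).
ISO: 12800 → 16000 → 20000 → 25600 → 32000 → 40000 — 1 2/3 stops higher (brighter).
Net so far: 3 2/3 stops brighter. Aperture: f/5.6 → f/6.3 → f/7.1 → f/8 → f/9 → f/10 → f/11 → f/13 → f/14 → f/16 → f/18 → f/20.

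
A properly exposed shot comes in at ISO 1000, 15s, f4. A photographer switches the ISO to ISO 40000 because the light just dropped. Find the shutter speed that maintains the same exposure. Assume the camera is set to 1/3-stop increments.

ISO: 1000 → 1250 → 1600 → 2000 → 2500 → 3200 → 4000 → 5000 → 6400 → 8000 → 10000 → 12800 → 16000 → 20000 → 25600 → 32000 → 40000 — 5 1/3 stops raised (brighter).
Need 5 1/3 stops darker from the shutter speed: 15 → 13 → 10 → 8 → 6 → 5 → 4 → 3.2 → 2.5 → 2 → 1.6 → 1.3 → 1 → 0.8 → 0.6 → 0.5 → 0.4.

0.4 s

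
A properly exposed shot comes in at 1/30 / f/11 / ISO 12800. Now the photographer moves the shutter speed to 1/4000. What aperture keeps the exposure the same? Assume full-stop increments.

f/1.0

Shutter speed: 1/30 → 1/60 → 1/125 → 1/250 → 1/500 → 1/1000 → 1/2000 → 1/4000 — 7 stops faster (darker).
Need 7 stops brighter from the aperture: f/11 → f/8 → f/5.6 → f/4 → f/2.8 → f/2 → f/1.4 → f/1.0.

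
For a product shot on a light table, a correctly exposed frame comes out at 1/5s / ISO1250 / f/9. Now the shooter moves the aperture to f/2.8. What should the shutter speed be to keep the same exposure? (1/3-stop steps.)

Aperture: f/9 → f/8 → f/7.1 → f/6.3 → f/5.6 → f/5 → f/4.5 → f/4 → f/3.5 → f/3.2 → f/2.8 — 3 1/3 stops opened up (brighter).
Need 3 1/3 stops darker from the shutter speed: 1/5 → 1/6 → 1/8 → 1/10 → 1/13 → 1/15 → 1/20 → 1/25 → 1/30 → 1/40 → 1/50.

1/50s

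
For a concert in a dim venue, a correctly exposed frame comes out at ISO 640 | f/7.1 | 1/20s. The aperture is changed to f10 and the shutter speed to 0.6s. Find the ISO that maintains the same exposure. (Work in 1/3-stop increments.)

ISO 100

Aperture: f/7.1 → f/8 → f/9 → f/10 — 1 stop smaller aperture (darker).
Shutter speed: 1/20 → 1/15 → 1/13 → 1/10 → 1/8 → 1/6 → 1/5 → 1/4 → 0.3 → 0.4 → 0.5 → 0.6 — 3 2/3 stops slower (brighter).
Net change so far: 2 2/3 stops brighter. Offset with the ISO: 640 → 500 → 400 → 320 → 250 → 200 → 160 → 125 → 100.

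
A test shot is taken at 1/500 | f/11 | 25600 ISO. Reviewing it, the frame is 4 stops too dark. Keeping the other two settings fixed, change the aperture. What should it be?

f/2.8

Underexposed by 4 stops → need 4 stops brighter.
Aperture: f/11 → f/8 → f/5.6 → f/4 → f/2.8.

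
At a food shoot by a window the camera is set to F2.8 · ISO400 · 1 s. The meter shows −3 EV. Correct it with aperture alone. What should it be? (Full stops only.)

Underexposed by 3 stops → need 3 stops brighter.
Aperture: f/2.8 → f/2 → f/1.4 → f/1.0.

f/1.0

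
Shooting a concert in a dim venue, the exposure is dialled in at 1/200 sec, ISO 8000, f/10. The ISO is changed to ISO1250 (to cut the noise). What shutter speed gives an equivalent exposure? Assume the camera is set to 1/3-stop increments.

ISO: 8000 → 6400 → 5000 → 4000 → 3200 → 2500 → 2000 → 1600 → 1250 — 2 2/3 stops dropped (darker).
Need 2 2/3 stops brighter from the shutter speed: 1/200 → 1/160 → 1/125 → 1/100 → 1/80 → 1/60 → 1/50 → 1/40 → 1/30.

1/30s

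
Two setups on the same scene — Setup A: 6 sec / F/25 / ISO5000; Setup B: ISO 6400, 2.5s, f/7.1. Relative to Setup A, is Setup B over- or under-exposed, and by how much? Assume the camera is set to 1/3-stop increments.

Aperture: f/25 → f/22 → f/20 → f/18 → f/16 → f/14 → f/13 → f/11 → f/10 → f/9 → f/8 → f/7.1 — 3 2/3 stops opened up (brighter).
Shutter speed: 6 → 5 → 4 → 3.2 → 2.5 — 1 1/3 stops faster (darker).
ISO: 5000 → 6400 — 1/3 stop raised (brighter).
Net: +3 2/3 −1 1/3 +1/3 = +2 2/3 stops.

2 2/3 stops brighter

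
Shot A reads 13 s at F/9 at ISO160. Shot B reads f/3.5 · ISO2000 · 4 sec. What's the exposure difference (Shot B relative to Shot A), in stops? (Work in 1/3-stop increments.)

Aperture: f/9 → f/8 → f/7.1 → f/6.3 → f/5.6 → f/5 → f/4.5 → f/4 → f/3.5 — 2 2/3 stops opened up (brighter).
Shutter speed: 13 → 10 → 8 → 6 → 5 → 4 — 1 2/3 stops shorter (darker).
ISO: 160 → 200 → 250 → 320 → 400 → 500 → 640 → 800 → 1000 → 1250 → 1600 → 2000 — 3 2/3 stops higher (brighter).
Net: +2 2/3 −1 2/3 +3 2/3 = +4 2/3 stops.

4 2/3 stops brighter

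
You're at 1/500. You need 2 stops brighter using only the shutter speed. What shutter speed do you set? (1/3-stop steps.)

1/125s

Shutter speed: 1/500 → 1/400 → 1/320 → 1/250 → 1/200 → 1/160 → 1/125 — 2 stops longer (brighter).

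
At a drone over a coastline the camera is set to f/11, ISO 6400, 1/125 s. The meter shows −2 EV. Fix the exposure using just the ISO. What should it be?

ISO 25600

Underexposed by 2 stops → need 2 stops brighter.
ISO: 6400 → 12800 → 25600.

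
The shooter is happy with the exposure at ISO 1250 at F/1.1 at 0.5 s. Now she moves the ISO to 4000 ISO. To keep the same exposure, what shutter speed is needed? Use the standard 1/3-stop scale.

ISO: 1250 → 1600 → 2000 → 2500 → 3200 → 4000 — 1 2/3 stops raised (brighter).
Need 1 2/3 stops darker from the shutter speed: 0.5 → 0.4 → 0.3 → 1/4 → 1/5 → 1/6.

1/6s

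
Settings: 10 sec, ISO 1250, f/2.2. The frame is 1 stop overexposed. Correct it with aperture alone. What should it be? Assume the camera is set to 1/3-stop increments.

Overexposed by 1 stop → need 1 stop darker.
Aperture: f/2.2 → f/2.5 → f/2.8 → f/3.2.

f/3.2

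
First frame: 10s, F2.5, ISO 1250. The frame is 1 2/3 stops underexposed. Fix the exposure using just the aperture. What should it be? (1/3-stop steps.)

Underexposed by 1 2/3 stops → need 1 2/3 stops brighter.
Aperture: f/2.5 → f/2.2 → f/2 → f/1.8 → f/1.6 → f/1.4.

f/1.4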